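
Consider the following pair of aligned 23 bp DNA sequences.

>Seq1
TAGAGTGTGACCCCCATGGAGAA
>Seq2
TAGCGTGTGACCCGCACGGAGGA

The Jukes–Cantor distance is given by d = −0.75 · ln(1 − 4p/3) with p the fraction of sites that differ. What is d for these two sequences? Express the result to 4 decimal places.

0.1979

Mismatches occur at site 4 (A↔C), site 14 (C↔G), site 17 (T↔C), site 22 (A↔G).
p = 4/23 = 0.173913.
d = −0.75 · ln(1 − (4/3)·0.173913) = −0.75 · ln(0.768116) = −0.75 · (-0.263815) = 0.1979.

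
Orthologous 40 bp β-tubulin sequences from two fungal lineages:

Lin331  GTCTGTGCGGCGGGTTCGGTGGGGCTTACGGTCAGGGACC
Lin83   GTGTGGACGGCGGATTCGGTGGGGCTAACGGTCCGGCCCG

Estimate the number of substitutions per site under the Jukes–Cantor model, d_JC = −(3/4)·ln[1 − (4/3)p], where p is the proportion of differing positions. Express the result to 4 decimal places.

Mismatches occur at site 3 (C→G), site 6 (T→G), site 7 (G→A), site 14 (G→A), site 27 (T→A), site 34 (A→C), site 37 (G→C), site 38 (A→C), site 40 (C→G).
p = 9/40 = 0.225000.
d = −0.75 · ln(1 − (4/3)·0.225000) = −0.75 · ln(0.700000) = −0.75 · (-0.356675) = 0.2675.

0.2675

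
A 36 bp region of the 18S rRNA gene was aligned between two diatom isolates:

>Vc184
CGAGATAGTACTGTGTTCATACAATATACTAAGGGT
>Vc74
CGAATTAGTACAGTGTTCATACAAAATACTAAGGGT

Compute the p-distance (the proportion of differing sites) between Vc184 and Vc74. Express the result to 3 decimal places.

Differing sites — 4:G/A; 5:A/T; 12:T/A; 25:T/A.
There are 4 differences over 36 sites, so p = 4/36 = 0.111.

0.111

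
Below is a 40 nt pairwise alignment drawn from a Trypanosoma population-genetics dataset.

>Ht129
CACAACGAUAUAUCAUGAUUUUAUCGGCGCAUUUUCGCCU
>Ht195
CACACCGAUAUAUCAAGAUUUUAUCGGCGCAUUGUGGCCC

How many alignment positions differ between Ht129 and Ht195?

Mismatches occur at site 5 (A↔C), site 16 (U↔A), site 34 (U↔G), site 36 (C↔G), site 40 (U↔C).
That gives 5 mismatches out of 40 aligned sites, so the Hamming distance is 5.

5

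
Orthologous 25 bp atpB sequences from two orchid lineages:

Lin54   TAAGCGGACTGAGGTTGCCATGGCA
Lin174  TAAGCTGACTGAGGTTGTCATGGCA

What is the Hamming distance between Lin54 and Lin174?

2

Differing sites — 6:G/T; 18:C/T.
That gives 2 mismatches out of 25 aligned sites, so the Hamming distance is 2.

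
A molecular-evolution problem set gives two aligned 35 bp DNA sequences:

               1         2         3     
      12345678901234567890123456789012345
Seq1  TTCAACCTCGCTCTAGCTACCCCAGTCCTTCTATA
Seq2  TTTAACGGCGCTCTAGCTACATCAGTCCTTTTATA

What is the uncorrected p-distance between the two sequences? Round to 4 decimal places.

The sequences differ at positions 3 (C/T), 7 (C/G), 8 (T/G), 21 (C/A), 22 (C/T), 31 (C/T).
There are 6 differences over 35 sites, so p = 6/35 = 0.1714.

0.1714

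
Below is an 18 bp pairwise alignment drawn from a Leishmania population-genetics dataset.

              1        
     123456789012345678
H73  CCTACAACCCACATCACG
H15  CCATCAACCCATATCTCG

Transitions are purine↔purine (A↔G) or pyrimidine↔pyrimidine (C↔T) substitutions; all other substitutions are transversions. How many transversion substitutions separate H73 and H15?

3

Mismatches occur at site 3 (T↔A, transversion), site 4 (A↔T, transversion), site 12 (C↔T, transition), site 16 (A↔T, transversion).
Of the 4 differences, 1 transition and 3 transversions, so the answer is 3.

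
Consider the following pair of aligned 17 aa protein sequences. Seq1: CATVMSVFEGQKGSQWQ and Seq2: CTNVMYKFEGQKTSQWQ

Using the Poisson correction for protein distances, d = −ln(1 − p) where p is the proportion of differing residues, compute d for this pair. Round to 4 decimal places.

0.3483

Mismatches occur at site 2 (A/T), site 3 (T/N), site 6 (S/Y), site 7 (V/K), site 13 (G/T).
p = 5/17 = 0.294118.
d = −ln(1 − 0.294118) = −ln(0.705882) = 0.3483.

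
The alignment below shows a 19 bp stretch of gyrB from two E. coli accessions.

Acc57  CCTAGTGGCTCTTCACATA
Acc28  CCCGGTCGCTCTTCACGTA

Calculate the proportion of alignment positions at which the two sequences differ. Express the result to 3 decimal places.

The sequences differ at positions 3 (T/C), 4 (A/G), 7 (G/C), 17 (A/G).
There are 4 differences over 19 sites, so p = 4/19 = 0.211.

0.211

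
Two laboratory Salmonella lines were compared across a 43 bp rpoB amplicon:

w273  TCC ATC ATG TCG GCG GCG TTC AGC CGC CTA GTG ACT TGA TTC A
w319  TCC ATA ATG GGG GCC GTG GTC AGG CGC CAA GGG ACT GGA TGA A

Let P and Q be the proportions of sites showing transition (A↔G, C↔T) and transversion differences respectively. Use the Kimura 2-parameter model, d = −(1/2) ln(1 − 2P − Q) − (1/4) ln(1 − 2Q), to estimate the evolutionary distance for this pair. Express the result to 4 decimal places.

Differing sites — 6:C/A (Tv); 10:T/G (Tv); 11:C/G (Tv); 15:G/C (Tv); 17:C/T (Ti); 19:T/G (Tv); 24:C/G (Tv); 29:T/A (Tv); 32:T/G (Tv); 37:T/G (Tv); 41:T/G (Tv); 42:C/A (Tv).
Of the 12 differences, 1 transition and 11 transversions over 43 sites: P = 1/43 = 0.023256, Q = 11/43 = 0.255814.
d = −0.5·ln(0.697674) − 0.25·ln(0.488372) = −0.5·(-0.360003) − 0.25·(-0.716678) = 0.3592.

0.3592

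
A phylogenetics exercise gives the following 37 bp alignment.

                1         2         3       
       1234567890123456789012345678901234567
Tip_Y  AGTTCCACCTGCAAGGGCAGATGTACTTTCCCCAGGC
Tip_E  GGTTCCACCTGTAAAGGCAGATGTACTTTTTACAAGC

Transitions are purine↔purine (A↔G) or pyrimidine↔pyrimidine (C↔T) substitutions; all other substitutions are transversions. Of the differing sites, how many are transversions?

1

Mismatches occur at site 1 (A→G, transition), site 12 (C→T, transition), site 15 (G→A, transition), site 30 (C→T, transition), site 31 (C→T, transition), site 32 (C→A, transversion), site 35 (G→A, transition).
Of the 7 differences, 6 transitions and 1 transversion, so the answer is 1.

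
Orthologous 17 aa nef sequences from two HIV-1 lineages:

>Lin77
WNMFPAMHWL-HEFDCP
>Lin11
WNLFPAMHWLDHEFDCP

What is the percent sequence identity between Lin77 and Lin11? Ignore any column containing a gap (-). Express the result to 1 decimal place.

Excluding the 1 gap column leaves 16 comparable sites.
A single mismatch occurs at site 3 (M→L).
15 of the 16 comparable sites match, so the percent identity is 15/16 × 100 = 93.8%.

93.8%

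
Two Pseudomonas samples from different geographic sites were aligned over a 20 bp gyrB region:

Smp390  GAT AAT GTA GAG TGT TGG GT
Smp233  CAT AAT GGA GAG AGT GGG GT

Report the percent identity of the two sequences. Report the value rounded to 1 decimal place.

80.0%

The sequences differ at positions 1 (G/C), 8 (T/G), 13 (T/A), 16 (T/G).
16 of the 20 sites match, so the percent identity is 16/20 × 100 = 80.0%.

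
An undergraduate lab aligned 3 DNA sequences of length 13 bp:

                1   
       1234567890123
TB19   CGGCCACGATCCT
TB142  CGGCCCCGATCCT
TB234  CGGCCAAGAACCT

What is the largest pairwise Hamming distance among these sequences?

Pairwise Hamming distances:
  TB19 vs TB142: 1
  TB19 vs TB234: 2
  TB142 vs TB234: 3
The largest is 3, between TB142 and TB234.

3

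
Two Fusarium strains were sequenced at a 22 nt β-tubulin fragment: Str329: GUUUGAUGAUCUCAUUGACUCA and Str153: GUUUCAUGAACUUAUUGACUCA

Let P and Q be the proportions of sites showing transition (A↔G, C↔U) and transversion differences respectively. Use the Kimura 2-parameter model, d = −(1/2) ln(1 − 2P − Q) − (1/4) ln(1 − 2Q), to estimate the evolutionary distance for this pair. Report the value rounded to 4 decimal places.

Mismatches occur at site 5 (G↔C, transversion), site 10 (U↔A, transversion), site 13 (C↔U, transition).
Of the 3 differences, 1 transition and 2 transversions over 22 sites: P = 1/22 = 0.045455, Q = 2/22 = 0.090909.
d = −0.5·ln(0.818181) − 0.25·ln(0.818182) = −0.5·(-0.200672) − 0.25·(-0.200670) = 0.1505.

0.1505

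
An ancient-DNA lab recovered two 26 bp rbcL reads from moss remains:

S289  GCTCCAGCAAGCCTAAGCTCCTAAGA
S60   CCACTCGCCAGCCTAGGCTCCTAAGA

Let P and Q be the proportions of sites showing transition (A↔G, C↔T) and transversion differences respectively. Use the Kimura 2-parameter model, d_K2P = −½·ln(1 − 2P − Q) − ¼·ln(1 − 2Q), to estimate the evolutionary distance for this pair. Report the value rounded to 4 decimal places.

Differing sites — 1:G/C (Tv); 3:T/A (Tv); 5:C/T (Ti); 6:A/C (Tv); 9:A/C (Tv); 16:A/G (Ti).
Of the 6 differences, 2 transitions and 4 transversions over 26 sites: P = 2/26 = 0.076923, Q = 4/26 = 0.153846.
d = −0.5·ln(0.692308) − 0.25·ln(0.692308) = −0.5·(-0.367724) − 0.25·(-0.367724) = 0.2758.

0.2758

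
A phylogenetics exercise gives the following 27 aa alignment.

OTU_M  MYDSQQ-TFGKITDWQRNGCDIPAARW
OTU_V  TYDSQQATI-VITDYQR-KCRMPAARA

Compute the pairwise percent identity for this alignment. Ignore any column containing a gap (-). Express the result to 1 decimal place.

66.7%

Excluding the 3 gap columns leaves 24 comparable sites.
Differing sites — 1:M/T; 9:F/I; 11:K/V; 15:W/Y; 19:G/K; 21:D/R; 22:I/M; 27:W/A.
16 of the 24 comparable sites match, so the percent identity is 16/24 × 100 = 66.7%.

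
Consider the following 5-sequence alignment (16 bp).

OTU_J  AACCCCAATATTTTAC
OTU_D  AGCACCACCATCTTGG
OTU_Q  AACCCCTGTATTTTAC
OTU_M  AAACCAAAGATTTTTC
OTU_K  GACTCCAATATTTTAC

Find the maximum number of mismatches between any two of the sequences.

9

Pairwise Hamming distances:
  OTU_J vs OTU_D: 7
  OTU_J vs OTU_Q: 2
  OTU_J vs OTU_M: 4
  OTU_J vs OTU_K: 2
  OTU_D vs OTU_Q: 8
  OTU_D vs OTU_M: 9
  OTU_D vs OTU_K: 8
  OTU_Q vs OTU_M: 6
  OTU_Q vs OTU_K: 4
  OTU_M vs OTU_K: 6
The largest is 9, between OTU_D and OTU_M.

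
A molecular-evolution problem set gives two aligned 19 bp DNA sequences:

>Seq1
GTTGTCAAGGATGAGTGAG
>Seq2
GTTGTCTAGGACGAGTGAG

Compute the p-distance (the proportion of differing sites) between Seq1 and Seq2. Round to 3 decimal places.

0.105

Mismatches occur at site 7 (A↔T), site 12 (T↔C).
There are 2 differences over 19 sites, so p = 2/19 = 0.105.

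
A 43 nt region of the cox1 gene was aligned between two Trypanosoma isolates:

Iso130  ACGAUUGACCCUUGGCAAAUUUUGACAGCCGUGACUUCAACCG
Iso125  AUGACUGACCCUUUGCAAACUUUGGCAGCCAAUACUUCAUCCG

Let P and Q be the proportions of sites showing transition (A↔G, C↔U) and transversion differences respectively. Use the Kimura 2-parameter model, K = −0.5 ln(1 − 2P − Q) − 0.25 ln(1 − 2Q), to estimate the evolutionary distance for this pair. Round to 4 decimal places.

The sequences differ at positions 2 (C/U, transition), 5 (U/C, transition), 14 (G/U, transversion), 20 (U/C, transition), 25 (A/G, transition), 31 (G/A, transition), 32 (U/A, transversion), 33 (G/U, transversion), 40 (A/U, transversion).
Of the 9 differences, 5 transitions and 4 transversions over 43 sites: P = 5/43 = 0.116279, Q = 4/43 = 0.093023.
d = −0.5·ln(0.674419) − 0.25·ln(0.813954) = −0.5·(-0.393904) − 0.25·(-0.205851) = 0.2484.

0.2484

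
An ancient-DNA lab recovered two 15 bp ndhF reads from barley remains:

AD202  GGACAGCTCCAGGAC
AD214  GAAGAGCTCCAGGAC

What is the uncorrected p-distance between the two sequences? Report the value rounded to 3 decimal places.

The sequences differ at positions 2 (G/A), 4 (C/G).
There are 2 differences over 15 sites, so p = 2/15 = 0.133.

0.133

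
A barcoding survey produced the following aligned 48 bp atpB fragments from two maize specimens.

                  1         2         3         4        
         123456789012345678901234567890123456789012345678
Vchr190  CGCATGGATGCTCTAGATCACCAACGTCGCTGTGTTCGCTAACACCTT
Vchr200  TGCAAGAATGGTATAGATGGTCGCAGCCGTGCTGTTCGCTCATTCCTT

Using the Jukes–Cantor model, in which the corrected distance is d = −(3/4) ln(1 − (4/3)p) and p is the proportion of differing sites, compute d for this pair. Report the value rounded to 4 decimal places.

The sequences differ at positions 1 (C/T), 5 (T/A), 7 (G/A), 11 (C/G), 13 (C/A), 19 (C/G), 20 (A/G), 21 (C/T), 23 (A/G), 24 (A/C), 25 (C/A), 27 (T/C), 30 (C/T), 31 (T/G), 32 (G/C), 41 (A/C), 43 (C/T), 44 (A/T).
p = 18/48 = 0.375000.
d = −0.75 · ln(1 − (4/3)·0.375000) = −0.75 · ln(0.500000) = −0.75 · (-0.693147) = 0.5199.

0.5199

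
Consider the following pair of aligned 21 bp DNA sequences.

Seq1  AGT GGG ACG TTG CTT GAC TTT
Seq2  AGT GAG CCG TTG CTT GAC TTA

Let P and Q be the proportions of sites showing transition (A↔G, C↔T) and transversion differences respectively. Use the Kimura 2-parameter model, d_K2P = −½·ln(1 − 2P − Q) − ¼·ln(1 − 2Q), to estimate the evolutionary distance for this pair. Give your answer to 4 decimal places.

0.1585

The sequences differ at positions 5 (G/A, transition), 7 (A/C, transversion), 21 (T/A, transversion).
Of the 3 differences, 1 transition and 2 transversions over 21 sites: P = 1/21 = 0.047619, Q = 2/21 = 0.095238.
d = −0.5·ln(0.809524) − 0.25·ln(0.809524) = −0.5·(-0.211309) − 0.25·(-0.211309) = 0.1585.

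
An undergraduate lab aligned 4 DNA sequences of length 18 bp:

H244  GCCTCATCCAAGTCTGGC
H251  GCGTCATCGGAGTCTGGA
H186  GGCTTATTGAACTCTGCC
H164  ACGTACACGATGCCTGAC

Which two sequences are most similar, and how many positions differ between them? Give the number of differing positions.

4

Pairwise Hamming distances:
  H244 vs H251: 4
  H244 vs H186: 6
  H244 vs H164: 9
  H251 vs H186: 8
  H251 vs H164: 9
  H186 vs H164: 11
The smallest is 4, between H244 and H251.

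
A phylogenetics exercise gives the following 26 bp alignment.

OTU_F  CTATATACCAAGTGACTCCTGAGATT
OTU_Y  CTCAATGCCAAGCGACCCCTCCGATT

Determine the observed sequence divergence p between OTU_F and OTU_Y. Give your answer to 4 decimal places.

The sequences differ at positions 3 (A/C), 4 (T/A), 7 (A/G), 13 (T/C), 17 (T/C), 21 (G/C), 22 (A/C).
There are 7 differences over 26 sites, so p = 7/26 = 0.2692.

0.2692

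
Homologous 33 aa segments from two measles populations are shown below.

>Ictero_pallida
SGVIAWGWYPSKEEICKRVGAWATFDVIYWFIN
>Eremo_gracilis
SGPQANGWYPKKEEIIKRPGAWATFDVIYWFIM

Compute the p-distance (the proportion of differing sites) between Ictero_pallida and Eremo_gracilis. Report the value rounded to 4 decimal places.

The sequences differ at positions 3 (V/P), 4 (I/Q), 6 (W/N), 11 (S/K), 16 (C/I), 19 (V/P), 33 (N/M).
There are 7 differences over 33 sites, so p = 7/33 = 0.2121.

0.2121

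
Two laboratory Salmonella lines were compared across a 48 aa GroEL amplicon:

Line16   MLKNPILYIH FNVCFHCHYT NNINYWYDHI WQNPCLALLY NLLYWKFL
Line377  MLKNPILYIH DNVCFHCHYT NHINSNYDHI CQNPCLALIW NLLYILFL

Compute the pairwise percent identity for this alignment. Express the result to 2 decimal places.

Mismatches occur at site 11 (F↔D), site 22 (N↔H), site 25 (Y↔S), site 26 (W↔N), site 31 (W↔C), site 39 (L↔I), site 40 (Y↔W), site 45 (W↔I), site 46 (K↔L).
39 of the 48 sites match, so the percent identity is 39/48 × 100 = 81.25%.

81.25%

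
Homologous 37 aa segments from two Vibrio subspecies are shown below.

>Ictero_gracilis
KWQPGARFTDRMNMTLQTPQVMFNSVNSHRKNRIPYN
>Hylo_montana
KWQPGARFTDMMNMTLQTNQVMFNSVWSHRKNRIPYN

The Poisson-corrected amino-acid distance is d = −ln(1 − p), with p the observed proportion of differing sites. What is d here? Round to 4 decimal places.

The sequences differ at positions 11 (R/M), 19 (P/N), 27 (N/W).
p = 3/37 = 0.081081.
d = −ln(1 − 0.081081) = −ln(0.918919) = 0.0846.

0.0846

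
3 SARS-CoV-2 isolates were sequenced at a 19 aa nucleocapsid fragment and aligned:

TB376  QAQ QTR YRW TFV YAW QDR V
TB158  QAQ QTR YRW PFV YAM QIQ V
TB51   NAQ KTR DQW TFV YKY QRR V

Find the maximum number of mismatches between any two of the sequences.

9

Pairwise Hamming distances:
  TB376 vs TB158: 4
  TB376 vs TB51: 7
  TB158 vs TB51: 9
The largest is 9, between TB158 and TB51.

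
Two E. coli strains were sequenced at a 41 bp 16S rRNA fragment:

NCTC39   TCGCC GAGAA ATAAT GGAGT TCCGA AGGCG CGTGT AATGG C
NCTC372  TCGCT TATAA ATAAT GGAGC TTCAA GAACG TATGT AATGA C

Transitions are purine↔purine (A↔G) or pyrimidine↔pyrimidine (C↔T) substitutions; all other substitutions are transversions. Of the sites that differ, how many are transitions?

10

Differing sites — 5:C/T (Ti); 6:G/T (Tv); 8:G/T (Tv); 20:T/C (Ti); 22:C/T (Ti); 24:G/A (Ti); 26:A/G (Ti); 27:G/A (Ti); 28:G/A (Ti); 31:C/T (Ti); 32:G/A (Ti); 40:G/A (Ti).
Of the 12 differences, 10 transitions and 2 transversions, so the answer is 10.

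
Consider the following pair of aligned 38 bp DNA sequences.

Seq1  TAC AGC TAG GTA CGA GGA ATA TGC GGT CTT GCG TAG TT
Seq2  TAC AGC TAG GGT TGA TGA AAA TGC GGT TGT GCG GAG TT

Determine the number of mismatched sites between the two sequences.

8

Differing sites — 11:T/G; 12:A/T; 13:C/T; 16:G/T; 20:T/A; 28:C/T; 29:T/G; 34:T/G.
That gives 8 mismatches out of 38 aligned sites, so the Hamming distance is 8.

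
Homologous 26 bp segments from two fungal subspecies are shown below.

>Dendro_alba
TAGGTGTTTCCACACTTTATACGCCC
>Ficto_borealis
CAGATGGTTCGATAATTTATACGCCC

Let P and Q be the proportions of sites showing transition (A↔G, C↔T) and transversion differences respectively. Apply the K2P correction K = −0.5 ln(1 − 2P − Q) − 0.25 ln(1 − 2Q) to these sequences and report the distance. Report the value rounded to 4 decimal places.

The sequences differ at positions 1 (T/C, transition), 4 (G/A, transition), 7 (T/G, transversion), 11 (C/G, transversion), 13 (C/T, transition), 15 (C/A, transversion).
Of the 6 differences, 3 transitions and 3 transversions over 26 sites: P = 3/26 = 0.115385, Q = 3/26 = 0.115385.
d = −0.5·ln(0.653845) − 0.25·ln(0.769230) = −0.5·(-0.424885) − 0.25·(-0.262365) = 0.2780.

0.2780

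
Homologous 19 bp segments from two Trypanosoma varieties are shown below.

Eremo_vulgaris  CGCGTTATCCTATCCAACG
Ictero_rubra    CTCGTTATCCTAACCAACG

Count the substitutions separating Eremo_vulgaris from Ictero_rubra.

2

The sequences differ at positions 2 (G/T), 13 (T/A).
That gives 2 mismatches out of 19 aligned sites, so the Hamming distance is 2.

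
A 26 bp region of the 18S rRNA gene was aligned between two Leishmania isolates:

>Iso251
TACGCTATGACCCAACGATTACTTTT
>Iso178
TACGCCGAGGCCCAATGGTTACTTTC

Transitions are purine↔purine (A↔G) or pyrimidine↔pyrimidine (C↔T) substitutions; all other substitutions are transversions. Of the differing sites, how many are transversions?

1

Differing sites — 6:T/C (Ti); 7:A/G (Ti); 8:T/A (Tv); 10:A/G (Ti); 16:C/T (Ti); 18:A/G (Ti); 26:T/C (Ti).
Of the 7 differences, 6 transitions and 1 transversion, so the answer is 1.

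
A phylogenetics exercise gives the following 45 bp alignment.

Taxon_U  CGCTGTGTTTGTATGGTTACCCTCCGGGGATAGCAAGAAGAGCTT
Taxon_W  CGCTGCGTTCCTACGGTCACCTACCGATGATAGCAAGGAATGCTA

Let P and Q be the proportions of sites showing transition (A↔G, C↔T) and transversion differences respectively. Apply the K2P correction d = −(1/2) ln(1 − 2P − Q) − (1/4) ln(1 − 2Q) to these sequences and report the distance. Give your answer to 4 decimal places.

Mismatches occur at site 6 (T→C, transition), site 10 (T→C, transition), site 11 (G→C, transversion), site 14 (T→C, transition), site 18 (T→C, transition), site 22 (C→T, transition), site 23 (T→A, transversion), site 27 (G→A, transition), site 28 (G→T, transversion), site 38 (A→G, transition), site 40 (G→A, transition), site 41 (A→T, transversion), site 45 (T→A, transversion).
Of the 13 differences, 8 transitions and 5 transversions over 45 sites: P = 8/45 = 0.177778, Q = 5/45 = 0.111111.
d = −0.5·ln(0.533333) − 0.25·ln(0.777778) = −0.5·(-0.628609) − 0.25·(-0.251314) = 0.3771.

0.3771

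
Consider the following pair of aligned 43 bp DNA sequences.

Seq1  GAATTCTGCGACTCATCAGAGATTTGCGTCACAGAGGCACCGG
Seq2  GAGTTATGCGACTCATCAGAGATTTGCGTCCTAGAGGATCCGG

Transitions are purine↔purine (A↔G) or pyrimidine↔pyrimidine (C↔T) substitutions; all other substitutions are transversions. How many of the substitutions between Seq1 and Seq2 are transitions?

The sequences differ at positions 3 (A/G, transition), 6 (C/A, transversion), 31 (A/C, transversion), 32 (C/T, transition), 38 (C/A, transversion), 39 (A/T, transversion).
Of the 6 differences, 2 transitions and 4 transversions, so the answer is 2.

2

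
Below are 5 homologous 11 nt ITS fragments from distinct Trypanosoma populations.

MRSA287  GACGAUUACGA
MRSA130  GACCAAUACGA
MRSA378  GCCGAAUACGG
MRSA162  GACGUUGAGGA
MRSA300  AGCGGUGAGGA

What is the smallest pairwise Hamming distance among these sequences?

2

Pairwise Hamming distances:
  MRSA287 vs MRSA130: 2
  MRSA287 vs MRSA378: 3
  MRSA287 vs MRSA162: 3
  MRSA287 vs MRSA300: 5
  MRSA130 vs MRSA378: 3
  MRSA130 vs MRSA162: 5
  MRSA130 vs MRSA300: 7
  MRSA378 vs MRSA162: 6
  MRSA378 vs MRSA300: 7
  MRSA162 vs MRSA300: 3
The smallest is 2, between MRSA287 and MRSA130.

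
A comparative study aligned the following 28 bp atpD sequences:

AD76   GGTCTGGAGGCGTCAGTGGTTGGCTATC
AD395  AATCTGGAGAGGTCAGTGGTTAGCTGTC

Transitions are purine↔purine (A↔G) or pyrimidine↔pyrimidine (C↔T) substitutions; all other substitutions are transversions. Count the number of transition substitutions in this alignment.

Mismatches occur at site 1 (G→A, transition), site 2 (G→A, transition), site 10 (G→A, transition), site 11 (C→G, transversion), site 22 (G→A, transition), site 26 (A→G, transition).
Of the 6 differences, 5 transitions and 1 transversion, so the answer is 5.

5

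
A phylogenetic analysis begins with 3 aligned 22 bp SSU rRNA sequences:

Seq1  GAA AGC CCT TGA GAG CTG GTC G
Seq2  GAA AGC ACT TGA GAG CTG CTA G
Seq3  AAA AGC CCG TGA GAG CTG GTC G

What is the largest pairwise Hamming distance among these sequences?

5

Pairwise Hamming distances:
  Seq1 vs Seq2: 3
  Seq1 vs Seq3: 2
  Seq2 vs Seq3: 5
The largest is 5, between Seq2 and Seq3.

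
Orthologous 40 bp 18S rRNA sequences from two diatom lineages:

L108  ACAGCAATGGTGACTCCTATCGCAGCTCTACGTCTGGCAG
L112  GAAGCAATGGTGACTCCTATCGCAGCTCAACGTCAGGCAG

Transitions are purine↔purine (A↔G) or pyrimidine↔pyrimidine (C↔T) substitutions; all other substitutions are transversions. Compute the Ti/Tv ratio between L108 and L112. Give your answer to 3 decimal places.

Mismatches occur at site 1 (A→G, transition), site 2 (C→A, transversion), site 29 (T→A, transversion), site 35 (T→A, transversion).
Of the 4 differences, 1 transition and 3 transversions, so Ti/Tv = 1/3 = 0.333.

0.333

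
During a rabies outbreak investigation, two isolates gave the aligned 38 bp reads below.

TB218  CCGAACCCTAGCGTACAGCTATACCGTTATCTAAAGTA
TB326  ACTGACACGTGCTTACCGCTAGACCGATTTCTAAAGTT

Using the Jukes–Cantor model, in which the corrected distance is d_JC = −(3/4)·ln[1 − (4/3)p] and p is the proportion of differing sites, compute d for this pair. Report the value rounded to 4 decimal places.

0.4099

Mismatches occur at site 1 (C↔A), site 3 (G↔T), site 4 (A↔G), site 7 (C↔A), site 9 (T↔G), site 10 (A↔T), site 13 (G↔T), site 17 (A↔C), site 22 (T↔G), site 27 (T↔A), site 29 (A↔T), site 38 (A↔T).
p = 12/38 = 0.315789.
d = −0.75 · ln(1 − (4/3)·0.315789) = −0.75 · ln(0.578948) = −0.75 · (-0.546543) = 0.4099.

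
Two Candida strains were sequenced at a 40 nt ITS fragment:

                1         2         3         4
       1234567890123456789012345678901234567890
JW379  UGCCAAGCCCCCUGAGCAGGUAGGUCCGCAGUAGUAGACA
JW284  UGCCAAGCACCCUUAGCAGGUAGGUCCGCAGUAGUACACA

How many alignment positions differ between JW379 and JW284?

Mismatches occur at site 9 (C→A), site 14 (G→U), site 37 (G→C).
That gives 3 mismatches out of 40 aligned sites, so the Hamming distance is 3.

3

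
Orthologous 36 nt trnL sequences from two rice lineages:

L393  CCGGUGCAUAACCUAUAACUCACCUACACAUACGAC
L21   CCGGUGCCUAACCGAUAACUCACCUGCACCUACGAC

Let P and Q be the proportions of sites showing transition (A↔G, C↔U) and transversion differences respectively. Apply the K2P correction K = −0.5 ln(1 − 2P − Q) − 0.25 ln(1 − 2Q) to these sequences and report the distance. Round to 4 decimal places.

Differing sites — 8:A/C (Tv); 14:U/G (Tv); 26:A/G (Ti); 30:A/C (Tv).
Of the 4 differences, 1 transition and 3 transversions over 36 sites: P = 1/36 = 0.027778, Q = 3/36 = 0.083333.
d = −0.5·ln(0.861111) − 0.25·ln(0.833334) = −0.5·(-0.149532) − 0.25·(-0.182321) = 0.1203.

0.1203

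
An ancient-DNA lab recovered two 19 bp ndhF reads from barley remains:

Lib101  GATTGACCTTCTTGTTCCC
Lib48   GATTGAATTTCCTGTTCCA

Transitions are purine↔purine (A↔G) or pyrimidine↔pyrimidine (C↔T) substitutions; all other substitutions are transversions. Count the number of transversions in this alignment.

Differing sites — 7:C/A (Tv); 8:C/T (Ti); 12:T/C (Ti); 19:C/A (Tv).
Of the 4 differences, 2 transitions and 2 transversions, so the answer is 2.

2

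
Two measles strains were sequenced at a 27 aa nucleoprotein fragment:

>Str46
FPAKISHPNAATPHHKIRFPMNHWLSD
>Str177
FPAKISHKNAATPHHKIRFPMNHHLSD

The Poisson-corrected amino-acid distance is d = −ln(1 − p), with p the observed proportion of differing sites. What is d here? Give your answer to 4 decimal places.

The sequences differ at positions 8 (P/K), 24 (W/H).
p = 2/27 = 0.074074.
d = −ln(1 − 0.074074) = −ln(0.925926) = 0.0770.

0.0770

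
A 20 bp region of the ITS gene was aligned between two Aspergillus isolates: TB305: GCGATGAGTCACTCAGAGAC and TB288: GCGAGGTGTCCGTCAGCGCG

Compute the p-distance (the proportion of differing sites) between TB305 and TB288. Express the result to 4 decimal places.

Mismatches occur at site 5 (T→G), site 7 (A→T), site 11 (A→C), site 12 (C→G), site 17 (A→C), site 19 (A→C), site 20 (C→G).
There are 7 differences over 20 sites, so p = 7/20 = 0.3500.

0.3500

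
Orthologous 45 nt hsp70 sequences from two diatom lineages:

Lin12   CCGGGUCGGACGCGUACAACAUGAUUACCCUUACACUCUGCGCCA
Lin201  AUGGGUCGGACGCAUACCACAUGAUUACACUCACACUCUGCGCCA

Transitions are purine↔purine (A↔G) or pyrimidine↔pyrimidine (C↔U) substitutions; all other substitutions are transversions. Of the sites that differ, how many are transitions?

3

The sequences differ at positions 1 (C/A, transversion), 2 (C/U, transition), 14 (G/A, transition), 18 (A/C, transversion), 29 (C/A, transversion), 32 (U/C, transition).
Of the 6 differences, 3 transitions and 3 transversions, so the answer is 3.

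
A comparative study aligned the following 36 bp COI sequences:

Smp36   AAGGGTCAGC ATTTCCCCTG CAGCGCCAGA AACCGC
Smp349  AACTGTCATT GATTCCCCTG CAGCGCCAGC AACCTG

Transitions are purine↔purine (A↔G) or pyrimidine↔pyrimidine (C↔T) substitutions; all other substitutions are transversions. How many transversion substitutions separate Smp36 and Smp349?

Differing sites — 3:G/C (Tv); 4:G/T (Tv); 9:G/T (Tv); 10:C/T (Ti); 11:A/G (Ti); 12:T/A (Tv); 30:A/C (Tv); 35:G/T (Tv); 36:C/G (Tv).
Of the 9 differences, 2 transitions and 7 transversions, so the answer is 7.

7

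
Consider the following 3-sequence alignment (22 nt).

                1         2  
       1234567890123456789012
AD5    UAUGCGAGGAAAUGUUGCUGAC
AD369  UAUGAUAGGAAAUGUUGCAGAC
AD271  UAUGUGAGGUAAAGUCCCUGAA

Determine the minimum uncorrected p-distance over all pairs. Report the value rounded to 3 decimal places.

Pairwise Hamming distances:
  AD5 vs AD369: 3
  AD5 vs AD271: 6
  AD369 vs AD271: 8
The smallest is 3 mismatches, between AD5 and AD369; p = 3/22 = 0.136.

0.136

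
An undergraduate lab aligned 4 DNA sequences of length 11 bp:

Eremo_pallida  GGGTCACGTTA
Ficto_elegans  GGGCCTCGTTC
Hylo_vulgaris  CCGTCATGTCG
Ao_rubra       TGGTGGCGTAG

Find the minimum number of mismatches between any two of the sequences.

Pairwise Hamming distances:
  Eremo_pallida vs Ficto_elegans: 3
  Eremo_pallida vs Hylo_vulgaris: 5
  Eremo_pallida vs Ao_rubra: 5
  Ficto_elegans vs Hylo_vulgaris: 7
  Ficto_elegans vs Ao_rubra: 6
  Hylo_vulgaris vs Ao_rubra: 6
The smallest is 3, between Eremo_pallida and Ficto_elegans.

3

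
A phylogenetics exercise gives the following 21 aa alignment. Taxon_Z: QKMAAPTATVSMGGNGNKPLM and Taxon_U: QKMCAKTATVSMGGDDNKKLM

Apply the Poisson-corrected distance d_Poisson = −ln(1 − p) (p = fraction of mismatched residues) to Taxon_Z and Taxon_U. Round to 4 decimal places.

0.2719

The sequences differ at positions 4 (A/C), 6 (P/K), 15 (N/D), 16 (G/D), 19 (P/K).
p = 5/21 = 0.238095.
d = −ln(1 − 0.238095) = −ln(0.761905) = 0.2719.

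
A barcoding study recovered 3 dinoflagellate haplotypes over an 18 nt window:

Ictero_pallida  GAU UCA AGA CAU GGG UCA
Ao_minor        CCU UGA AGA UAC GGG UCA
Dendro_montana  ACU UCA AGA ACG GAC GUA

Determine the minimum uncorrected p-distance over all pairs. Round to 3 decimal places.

Pairwise Hamming distances:
  Ictero_pallida vs Ao_minor: 5
  Ictero_pallida vs Dendro_montana: 9
  Ao_minor vs Dendro_montana: 9
The smallest is 5 mismatches, between Ictero_pallida and Ao_minor; p = 5/18 = 0.278.

0.278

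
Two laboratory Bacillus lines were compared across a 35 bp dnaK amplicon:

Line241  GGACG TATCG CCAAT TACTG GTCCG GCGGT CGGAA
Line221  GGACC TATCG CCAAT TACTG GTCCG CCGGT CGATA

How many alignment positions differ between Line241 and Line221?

4

Mismatches occur at site 5 (G↔C), site 26 (G↔C), site 33 (G↔A), site 34 (A↔T).
That gives 4 mismatches out of 35 aligned sites, so the Hamming distance is 4.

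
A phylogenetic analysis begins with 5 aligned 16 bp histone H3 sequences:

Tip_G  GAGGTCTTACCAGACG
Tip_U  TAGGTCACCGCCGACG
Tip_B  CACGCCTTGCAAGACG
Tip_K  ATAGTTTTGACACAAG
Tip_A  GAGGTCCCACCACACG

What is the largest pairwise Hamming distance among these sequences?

Pairwise Hamming distances:
  Tip_G vs Tip_U: 6
  Tip_G vs Tip_B: 5
  Tip_G vs Tip_K: 8
  Tip_G vs Tip_A: 3
  Tip_U vs Tip_B: 9
  Tip_U vs Tip_K: 11
  Tip_U vs Tip_A: 6
  Tip_B vs Tip_K: 9
  Tip_B vs Tip_A: 8
  Tip_K vs Tip_A: 9
The largest is 11, between Tip_U and Tip_K.

11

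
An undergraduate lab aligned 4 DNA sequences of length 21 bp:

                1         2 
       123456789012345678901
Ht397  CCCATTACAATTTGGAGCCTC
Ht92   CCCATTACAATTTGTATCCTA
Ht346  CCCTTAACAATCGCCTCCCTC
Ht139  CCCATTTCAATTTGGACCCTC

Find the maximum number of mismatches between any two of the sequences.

9

Pairwise Hamming distances:
  Ht397 vs Ht92: 3
  Ht397 vs Ht346: 8
  Ht397 vs Ht139: 2
  Ht92 vs Ht346: 9
  Ht92 vs Ht139: 4
  Ht346 vs Ht139: 8
The largest is 9, between Ht92 and Ht346.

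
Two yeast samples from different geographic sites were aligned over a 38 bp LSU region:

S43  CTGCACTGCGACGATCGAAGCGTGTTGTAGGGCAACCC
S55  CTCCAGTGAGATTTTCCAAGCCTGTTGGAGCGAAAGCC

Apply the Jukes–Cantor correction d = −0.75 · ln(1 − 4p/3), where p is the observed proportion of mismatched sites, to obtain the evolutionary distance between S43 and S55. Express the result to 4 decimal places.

Differing sites — 3:G/C; 6:C/G; 9:C/A; 12:C/T; 13:G/T; 14:A/T; 17:G/C; 22:G/C; 28:T/G; 31:G/C; 33:C/A; 36:C/G.
p = 12/38 = 0.315789.
d = −0.75 · ln(1 − (4/3)·0.315789) = −0.75 · ln(0.578948) = −0.75 · (-0.546543) = 0.4099.

0.4099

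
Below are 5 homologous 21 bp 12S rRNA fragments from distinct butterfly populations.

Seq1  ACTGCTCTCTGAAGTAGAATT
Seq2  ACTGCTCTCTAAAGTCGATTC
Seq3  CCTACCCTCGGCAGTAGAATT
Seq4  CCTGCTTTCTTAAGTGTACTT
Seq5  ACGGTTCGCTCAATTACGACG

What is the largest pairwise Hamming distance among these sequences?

14

Pairwise Hamming distances:
  Seq1 vs Seq2: 4
  Seq1 vs Seq3: 5
  Seq1 vs Seq4: 6
  Seq1 vs Seq5: 9
  Seq2 vs Seq3: 9
  Seq2 vs Seq4: 7
  Seq2 vs Seq5: 11
  Seq3 vs Seq4: 9
  Seq3 vs Seq5: 14
  Seq4 vs Seq5: 13
The largest is 14, between Seq3 and Seq5.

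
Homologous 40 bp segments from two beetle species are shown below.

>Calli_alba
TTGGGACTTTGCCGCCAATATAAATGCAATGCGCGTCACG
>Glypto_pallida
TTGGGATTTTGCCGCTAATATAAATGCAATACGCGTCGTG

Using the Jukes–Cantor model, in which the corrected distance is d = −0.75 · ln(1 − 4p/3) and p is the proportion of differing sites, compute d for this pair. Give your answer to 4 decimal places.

0.1367

Differing sites — 7:C/T; 16:C/T; 31:G/A; 38:A/G; 39:C/T.
p = 5/40 = 0.125000.
d = −0.75 · ln(1 − (4/3)·0.125000) = −0.75 · ln(0.833333) = −0.75 · (-0.182322) = 0.1367.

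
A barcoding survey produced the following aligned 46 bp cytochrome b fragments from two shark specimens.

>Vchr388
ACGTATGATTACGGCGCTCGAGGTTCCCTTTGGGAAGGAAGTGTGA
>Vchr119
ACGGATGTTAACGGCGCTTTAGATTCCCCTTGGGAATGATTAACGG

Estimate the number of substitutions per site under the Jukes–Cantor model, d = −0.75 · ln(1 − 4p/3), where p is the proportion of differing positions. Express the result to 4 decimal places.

Differing sites — 4:T/G; 8:A/T; 10:T/A; 19:C/T; 20:G/T; 23:G/A; 29:T/C; 37:G/T; 40:A/T; 41:G/T; 42:T/A; 43:G/A; 44:T/C; 46:A/G.
p = 14/46 = 0.304348.
d = −0.75 · ln(1 − (4/3)·0.304348) = −0.75 · ln(0.594203) = −0.75 · (-0.520534) = 0.3904.

0.3904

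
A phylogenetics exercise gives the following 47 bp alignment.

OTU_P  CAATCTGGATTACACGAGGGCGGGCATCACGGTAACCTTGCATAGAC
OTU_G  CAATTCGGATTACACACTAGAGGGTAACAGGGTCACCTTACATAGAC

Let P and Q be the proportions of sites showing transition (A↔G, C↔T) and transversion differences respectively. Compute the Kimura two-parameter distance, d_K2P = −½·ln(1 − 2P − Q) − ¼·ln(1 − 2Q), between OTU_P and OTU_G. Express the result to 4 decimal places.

The sequences differ at positions 5 (C/T, transition), 6 (T/C, transition), 16 (G/A, transition), 17 (A/C, transversion), 18 (G/T, transversion), 19 (G/A, transition), 21 (C/A, transversion), 25 (C/T, transition), 27 (T/A, transversion), 30 (C/G, transversion), 34 (A/C, transversion), 40 (G/A, transition).
Of the 12 differences, 6 transitions and 6 transversions over 47 sites: P = 6/47 = 0.127660, Q = 6/47 = 0.127660.
d = −0.5·ln(0.617020) − 0.25·ln(0.744680) = −0.5·(-0.482854) − 0.25·(-0.294801) = 0.3151.

0.3151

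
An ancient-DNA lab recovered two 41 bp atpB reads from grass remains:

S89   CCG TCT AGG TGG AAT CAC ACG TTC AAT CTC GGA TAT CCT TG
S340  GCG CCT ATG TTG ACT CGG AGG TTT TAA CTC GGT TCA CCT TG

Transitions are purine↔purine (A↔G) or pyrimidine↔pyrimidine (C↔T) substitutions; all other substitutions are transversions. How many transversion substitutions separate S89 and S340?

11

The sequences differ at positions 1 (C/G, transversion), 4 (T/C, transition), 8 (G/T, transversion), 11 (G/T, transversion), 14 (A/C, transversion), 17 (A/G, transition), 18 (C/G, transversion), 20 (C/G, transversion), 24 (C/T, transition), 25 (A/T, transversion), 27 (T/A, transversion), 33 (A/T, transversion), 35 (A/C, transversion), 36 (T/A, transversion).
Of the 14 differences, 3 transitions and 11 transversions, so the answer is 11.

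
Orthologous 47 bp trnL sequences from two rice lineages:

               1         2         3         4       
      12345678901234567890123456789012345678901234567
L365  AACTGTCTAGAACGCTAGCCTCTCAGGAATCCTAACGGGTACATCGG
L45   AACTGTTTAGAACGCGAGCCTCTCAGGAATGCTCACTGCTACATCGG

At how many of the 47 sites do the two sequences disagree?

Differing sites — 7:C/T; 16:T/G; 31:C/G; 34:A/C; 37:G/T; 39:G/C.
That gives 6 mismatches out of 47 aligned sites, so the Hamming distance is 6.

6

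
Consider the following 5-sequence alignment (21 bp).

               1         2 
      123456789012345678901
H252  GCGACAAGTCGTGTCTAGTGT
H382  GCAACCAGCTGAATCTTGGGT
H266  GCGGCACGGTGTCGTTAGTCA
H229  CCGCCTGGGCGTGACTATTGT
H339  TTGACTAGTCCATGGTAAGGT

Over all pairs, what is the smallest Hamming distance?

Pairwise Hamming distances:
  H252 vs H382: 8
  H252 vs H266: 9
  H252 vs H229: 7
  H252 vs H339: 10
  H382 vs H266: 13
  H382 vs H229: 13
  H382 vs H339: 12
  H266 vs H229: 11
  H266 vs H339: 15
  H229 vs H339: 12
The smallest is 7, between H252 and H229.

7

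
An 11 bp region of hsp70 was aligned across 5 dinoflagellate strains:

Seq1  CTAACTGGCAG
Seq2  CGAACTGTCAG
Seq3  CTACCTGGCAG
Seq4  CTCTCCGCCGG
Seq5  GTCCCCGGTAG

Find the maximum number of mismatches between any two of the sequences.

Pairwise Hamming distances:
  Seq1 vs Seq2: 2
  Seq1 vs Seq3: 1
  Seq1 vs Seq4: 5
  Seq1 vs Seq5: 5
  Seq2 vs Seq3: 3
  Seq2 vs Seq4: 6
  Seq2 vs Seq5: 7
  Seq3 vs Seq4: 5
  Seq3 vs Seq5: 4
  Seq4 vs Seq5: 5
The largest is 7, between Seq2 and Seq5.

7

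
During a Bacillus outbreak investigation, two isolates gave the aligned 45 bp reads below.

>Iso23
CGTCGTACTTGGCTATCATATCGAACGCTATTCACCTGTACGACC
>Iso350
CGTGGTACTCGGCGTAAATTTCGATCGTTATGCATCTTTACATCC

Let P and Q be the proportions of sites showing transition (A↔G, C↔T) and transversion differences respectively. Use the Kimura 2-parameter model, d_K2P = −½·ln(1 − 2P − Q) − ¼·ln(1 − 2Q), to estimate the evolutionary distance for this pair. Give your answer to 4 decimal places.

Differing sites — 4:C/G (Tv); 10:T/C (Ti); 14:T/G (Tv); 15:A/T (Tv); 16:T/A (Tv); 17:C/A (Tv); 20:A/T (Tv); 25:A/T (Tv); 28:C/T (Ti); 32:T/G (Tv); 35:C/T (Ti); 38:G/T (Tv); 42:G/A (Ti); 43:A/T (Tv).
Of the 14 differences, 4 transitions and 10 transversions over 45 sites: P = 4/45 = 0.088889, Q = 10/45 = 0.222222.
d = −0.5·ln(0.600000) − 0.25·ln(0.555556) = −0.5·(-0.510826) − 0.25·(-0.587786) = 0.4024.

0.4024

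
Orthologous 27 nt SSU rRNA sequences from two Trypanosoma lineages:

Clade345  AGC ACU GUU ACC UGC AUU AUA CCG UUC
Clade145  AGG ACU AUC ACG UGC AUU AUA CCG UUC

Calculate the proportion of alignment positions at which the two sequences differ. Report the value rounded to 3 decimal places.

0.148

Mismatches occur at site 3 (C→G), site 7 (G→A), site 9 (U→C), site 12 (C→G).
There are 4 differences over 27 sites, so p = 4/27 = 0.148.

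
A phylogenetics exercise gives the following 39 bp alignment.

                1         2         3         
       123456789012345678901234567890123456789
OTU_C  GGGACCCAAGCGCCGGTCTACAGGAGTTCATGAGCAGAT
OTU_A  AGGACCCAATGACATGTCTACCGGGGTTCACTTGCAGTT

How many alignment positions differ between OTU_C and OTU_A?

12

Mismatches occur at site 1 (G↔A), site 10 (G↔T), site 11 (C↔G), site 12 (G↔A), site 14 (C↔A), site 15 (G↔T), site 22 (A↔C), site 25 (A↔G), site 31 (T↔C), site 32 (G↔T), site 33 (A↔T), site 38 (A↔T).
That gives 12 mismatches out of 39 aligned sites, so the Hamming distance is 12.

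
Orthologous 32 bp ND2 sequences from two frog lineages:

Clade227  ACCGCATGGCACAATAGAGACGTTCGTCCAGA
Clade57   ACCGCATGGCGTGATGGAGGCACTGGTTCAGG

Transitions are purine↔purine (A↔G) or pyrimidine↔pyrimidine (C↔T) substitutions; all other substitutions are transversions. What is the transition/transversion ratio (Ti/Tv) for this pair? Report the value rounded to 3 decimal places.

9.000

Differing sites — 11:A/G (Ti); 12:C/T (Ti); 13:A/G (Ti); 16:A/G (Ti); 20:A/G (Ti); 22:G/A (Ti); 23:T/C (Ti); 25:C/G (Tv); 28:C/T (Ti); 32:A/G (Ti).
Of the 10 differences, 9 transitions and 1 transversion, so Ti/Tv = 9/1 = 9.000.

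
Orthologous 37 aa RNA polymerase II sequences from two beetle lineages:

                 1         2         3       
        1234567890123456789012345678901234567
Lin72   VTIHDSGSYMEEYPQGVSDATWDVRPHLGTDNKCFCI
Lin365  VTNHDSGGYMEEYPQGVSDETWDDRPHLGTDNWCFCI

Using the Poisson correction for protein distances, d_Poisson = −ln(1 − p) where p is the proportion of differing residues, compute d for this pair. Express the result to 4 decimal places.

0.1452

The sequences differ at positions 3 (I/N), 8 (S/G), 20 (A/E), 24 (V/D), 33 (K/W).
p = 5/37 = 0.135135.
d = −ln(1 − 0.135135) = −ln(0.864865) = 0.1452.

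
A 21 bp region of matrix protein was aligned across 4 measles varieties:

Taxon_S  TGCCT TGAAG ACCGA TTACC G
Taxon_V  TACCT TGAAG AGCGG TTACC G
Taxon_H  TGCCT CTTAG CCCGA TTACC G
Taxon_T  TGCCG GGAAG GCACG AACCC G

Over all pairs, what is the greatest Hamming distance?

Pairwise Hamming distances:
  Taxon_S vs Taxon_V: 3
  Taxon_S vs Taxon_H: 4
  Taxon_S vs Taxon_T: 9
  Taxon_V vs Taxon_H: 7
  Taxon_V vs Taxon_T: 10
  Taxon_H vs Taxon_T: 11
The largest is 11, between Taxon_H and Taxon_T.

11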